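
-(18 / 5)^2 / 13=-324 / 325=-1.00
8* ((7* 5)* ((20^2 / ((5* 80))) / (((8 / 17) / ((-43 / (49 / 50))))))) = -182750 / 7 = -26107.14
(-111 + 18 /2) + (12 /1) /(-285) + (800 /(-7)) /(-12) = -184574 /1995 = -92.52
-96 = -96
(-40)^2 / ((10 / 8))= 1280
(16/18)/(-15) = -8/135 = -0.06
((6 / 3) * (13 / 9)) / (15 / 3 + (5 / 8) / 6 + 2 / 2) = 416 / 879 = 0.47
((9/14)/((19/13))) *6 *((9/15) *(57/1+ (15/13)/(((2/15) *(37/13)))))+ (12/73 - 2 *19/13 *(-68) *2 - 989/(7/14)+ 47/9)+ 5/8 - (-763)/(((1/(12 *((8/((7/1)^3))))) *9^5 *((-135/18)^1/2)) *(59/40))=-6739405376092663747/4555564160794920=-1479.38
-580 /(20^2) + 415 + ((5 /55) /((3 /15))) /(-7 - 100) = 9734867 /23540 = 413.55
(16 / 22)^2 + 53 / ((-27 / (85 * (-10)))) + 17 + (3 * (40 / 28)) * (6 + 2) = 39342299 / 22869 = 1720.33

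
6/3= 2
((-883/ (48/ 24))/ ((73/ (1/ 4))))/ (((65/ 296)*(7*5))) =-32671/ 166075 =-0.20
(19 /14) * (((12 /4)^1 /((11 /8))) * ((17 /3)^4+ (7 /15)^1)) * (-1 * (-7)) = 21382.05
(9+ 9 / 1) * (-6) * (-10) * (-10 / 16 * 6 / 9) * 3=-1350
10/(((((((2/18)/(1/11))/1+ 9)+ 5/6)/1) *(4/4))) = 180/199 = 0.90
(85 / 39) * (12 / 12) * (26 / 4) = 85 / 6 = 14.17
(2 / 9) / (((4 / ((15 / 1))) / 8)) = 20 / 3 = 6.67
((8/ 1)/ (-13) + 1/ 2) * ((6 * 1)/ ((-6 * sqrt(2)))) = 3 * sqrt(2)/ 52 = 0.08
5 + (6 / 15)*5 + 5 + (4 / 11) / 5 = 664 / 55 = 12.07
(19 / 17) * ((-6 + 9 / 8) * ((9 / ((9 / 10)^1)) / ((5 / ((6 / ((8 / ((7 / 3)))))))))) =-5187 / 272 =-19.07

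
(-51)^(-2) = 1/2601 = 0.00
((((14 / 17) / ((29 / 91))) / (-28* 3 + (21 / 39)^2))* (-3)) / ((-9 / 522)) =-184548 / 34357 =-5.37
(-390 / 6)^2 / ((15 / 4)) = 3380 / 3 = 1126.67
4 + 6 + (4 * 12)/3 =26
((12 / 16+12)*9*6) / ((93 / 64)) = 14688 / 31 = 473.81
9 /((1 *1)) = 9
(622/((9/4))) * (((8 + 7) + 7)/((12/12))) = 54736/9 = 6081.78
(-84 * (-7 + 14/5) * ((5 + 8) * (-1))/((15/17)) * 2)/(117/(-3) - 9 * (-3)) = 21658/25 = 866.32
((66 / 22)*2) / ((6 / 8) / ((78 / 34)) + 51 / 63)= 6552 / 1241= 5.28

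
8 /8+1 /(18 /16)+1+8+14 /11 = 1204 /99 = 12.16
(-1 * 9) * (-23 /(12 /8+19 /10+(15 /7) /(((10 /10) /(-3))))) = -7245 /106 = -68.35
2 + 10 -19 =-7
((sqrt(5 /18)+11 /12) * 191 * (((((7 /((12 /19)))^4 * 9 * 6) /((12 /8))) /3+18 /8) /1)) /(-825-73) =-657412583509 /18620928-59764780319 * sqrt(10) /9310464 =-55604.01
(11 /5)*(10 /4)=11 /2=5.50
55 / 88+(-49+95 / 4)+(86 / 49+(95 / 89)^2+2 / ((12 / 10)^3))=-1724764805 / 83835864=-20.57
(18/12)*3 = 9/2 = 4.50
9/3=3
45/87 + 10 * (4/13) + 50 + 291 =129912/377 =344.59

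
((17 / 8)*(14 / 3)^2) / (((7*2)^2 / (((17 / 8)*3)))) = 289 / 192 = 1.51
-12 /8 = -1.50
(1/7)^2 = 1/49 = 0.02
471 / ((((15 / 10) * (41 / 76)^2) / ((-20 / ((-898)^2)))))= -9068320 / 338891281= -0.03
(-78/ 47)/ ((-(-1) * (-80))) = 39/ 1880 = 0.02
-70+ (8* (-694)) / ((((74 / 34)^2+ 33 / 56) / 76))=-6834905238 / 86201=-79290.32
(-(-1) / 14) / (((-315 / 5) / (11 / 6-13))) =67 / 5292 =0.01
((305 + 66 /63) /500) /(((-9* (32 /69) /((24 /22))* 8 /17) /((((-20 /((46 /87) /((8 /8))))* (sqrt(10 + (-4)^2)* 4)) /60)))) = 3168511* sqrt(26) /3696000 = 4.37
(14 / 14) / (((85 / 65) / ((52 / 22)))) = 338 / 187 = 1.81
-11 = -11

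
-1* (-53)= 53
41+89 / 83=3492 / 83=42.07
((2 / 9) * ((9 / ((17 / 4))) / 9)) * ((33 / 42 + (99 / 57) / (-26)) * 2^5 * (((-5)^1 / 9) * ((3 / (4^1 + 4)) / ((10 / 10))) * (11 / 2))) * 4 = -4375360 / 793611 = -5.51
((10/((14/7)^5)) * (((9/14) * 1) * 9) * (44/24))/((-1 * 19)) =-1485/8512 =-0.17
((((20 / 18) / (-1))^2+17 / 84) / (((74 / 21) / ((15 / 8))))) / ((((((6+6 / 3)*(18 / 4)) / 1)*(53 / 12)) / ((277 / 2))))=4513715 / 6777216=0.67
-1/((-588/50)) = 0.09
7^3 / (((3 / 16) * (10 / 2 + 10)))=5488 / 45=121.96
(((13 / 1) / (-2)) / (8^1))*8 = -13 / 2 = -6.50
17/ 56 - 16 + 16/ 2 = -431/ 56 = -7.70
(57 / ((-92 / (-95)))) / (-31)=-5415 / 2852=-1.90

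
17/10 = 1.70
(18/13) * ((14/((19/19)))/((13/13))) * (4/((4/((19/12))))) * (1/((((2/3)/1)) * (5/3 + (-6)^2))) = 3591/2938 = 1.22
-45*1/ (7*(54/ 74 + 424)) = -333/ 22001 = -0.02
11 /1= 11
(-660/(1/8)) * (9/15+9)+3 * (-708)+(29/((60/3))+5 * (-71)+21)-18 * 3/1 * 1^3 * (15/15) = -1063971/20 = -53198.55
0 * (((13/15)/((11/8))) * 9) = 0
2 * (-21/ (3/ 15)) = -210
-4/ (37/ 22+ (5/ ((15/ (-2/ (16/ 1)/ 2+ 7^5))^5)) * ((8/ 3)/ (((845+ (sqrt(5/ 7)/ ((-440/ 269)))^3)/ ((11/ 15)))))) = -719944453568933444310985628427793263183872000000/ 3677977623775611937244074996967956381646829376612669360578647+ 19866209735148909004025726811770313758592000 * sqrt(35)/ 3677977623775611937244074996967956381646829376612669360578647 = -0.00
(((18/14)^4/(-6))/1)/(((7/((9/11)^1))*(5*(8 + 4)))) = -6561/7395080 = -0.00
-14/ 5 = -2.80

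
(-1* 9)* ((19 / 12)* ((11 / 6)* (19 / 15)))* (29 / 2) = -115159 / 240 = -479.83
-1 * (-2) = 2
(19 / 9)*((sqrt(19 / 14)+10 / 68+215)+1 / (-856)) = 19*sqrt(266) / 126+6609473 / 14552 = 456.66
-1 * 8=-8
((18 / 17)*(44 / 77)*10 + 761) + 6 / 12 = 182677 / 238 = 767.55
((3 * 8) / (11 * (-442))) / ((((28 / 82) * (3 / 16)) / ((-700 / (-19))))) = -131200 / 46189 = -2.84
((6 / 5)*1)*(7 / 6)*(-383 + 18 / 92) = -123263 / 230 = -535.93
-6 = -6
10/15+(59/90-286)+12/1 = -24541/90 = -272.68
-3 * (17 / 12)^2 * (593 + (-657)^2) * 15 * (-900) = 70266340125 / 2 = 35133170062.50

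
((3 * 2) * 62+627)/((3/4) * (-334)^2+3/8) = 0.01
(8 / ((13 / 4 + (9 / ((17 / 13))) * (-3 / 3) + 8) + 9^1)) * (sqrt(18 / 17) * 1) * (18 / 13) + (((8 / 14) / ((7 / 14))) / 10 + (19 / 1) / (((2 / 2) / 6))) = 192 * sqrt(34) / 1313 + 3994 / 35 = 114.97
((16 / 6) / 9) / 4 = 2 / 27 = 0.07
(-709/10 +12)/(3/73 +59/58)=-1246913/22405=-55.65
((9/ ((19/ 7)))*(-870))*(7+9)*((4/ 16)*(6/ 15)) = -87696/ 19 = -4615.58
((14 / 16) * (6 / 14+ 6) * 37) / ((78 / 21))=11655 / 208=56.03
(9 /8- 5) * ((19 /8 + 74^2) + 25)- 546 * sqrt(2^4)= -1504613 /64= -23509.58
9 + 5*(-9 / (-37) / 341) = 113598 / 12617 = 9.00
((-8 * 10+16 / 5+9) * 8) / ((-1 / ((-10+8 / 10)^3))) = -263975232 / 625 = -422360.37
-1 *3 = -3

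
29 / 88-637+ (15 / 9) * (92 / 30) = -500195 / 792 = -631.56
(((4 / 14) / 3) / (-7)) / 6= -1 / 441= -0.00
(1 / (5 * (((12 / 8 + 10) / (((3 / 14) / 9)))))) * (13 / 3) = 13 / 7245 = 0.00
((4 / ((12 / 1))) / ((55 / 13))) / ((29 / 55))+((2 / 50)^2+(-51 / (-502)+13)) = 13.25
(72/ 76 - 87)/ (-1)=1635/ 19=86.05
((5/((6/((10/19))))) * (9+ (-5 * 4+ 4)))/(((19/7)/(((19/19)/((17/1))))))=-1225/18411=-0.07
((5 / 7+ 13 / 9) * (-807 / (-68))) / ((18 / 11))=2959 / 189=15.66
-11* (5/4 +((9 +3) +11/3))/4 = -46.52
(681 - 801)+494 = 374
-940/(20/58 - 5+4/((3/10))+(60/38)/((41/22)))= -12741324/129113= -98.68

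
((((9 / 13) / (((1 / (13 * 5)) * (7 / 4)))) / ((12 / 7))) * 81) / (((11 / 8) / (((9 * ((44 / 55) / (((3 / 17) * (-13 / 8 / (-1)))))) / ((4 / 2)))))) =1586304 / 143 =11093.03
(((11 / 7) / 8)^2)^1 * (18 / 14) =0.05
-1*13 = -13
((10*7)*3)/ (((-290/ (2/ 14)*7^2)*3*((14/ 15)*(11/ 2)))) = -15/ 109417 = -0.00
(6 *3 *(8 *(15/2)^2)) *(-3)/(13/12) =-291600/13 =-22430.77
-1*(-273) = 273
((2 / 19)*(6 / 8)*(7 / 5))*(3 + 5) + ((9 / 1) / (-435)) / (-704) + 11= 23049721 / 1939520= 11.88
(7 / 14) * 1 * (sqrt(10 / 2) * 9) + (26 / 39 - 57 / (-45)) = 29 / 15 + 9 * sqrt(5) / 2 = 12.00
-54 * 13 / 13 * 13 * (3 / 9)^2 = -78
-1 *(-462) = 462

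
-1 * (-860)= 860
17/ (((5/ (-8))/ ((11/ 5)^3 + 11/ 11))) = -198016/ 625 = -316.83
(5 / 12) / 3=5 / 36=0.14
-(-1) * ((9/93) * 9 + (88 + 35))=3840/31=123.87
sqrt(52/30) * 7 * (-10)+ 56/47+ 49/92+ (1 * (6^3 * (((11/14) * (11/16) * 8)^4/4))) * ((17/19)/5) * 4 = 13389.52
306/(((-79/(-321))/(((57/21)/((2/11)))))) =10264617/553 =18561.69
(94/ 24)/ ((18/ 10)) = 235/ 108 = 2.18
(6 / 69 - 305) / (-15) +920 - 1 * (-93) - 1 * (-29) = 366503 / 345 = 1062.33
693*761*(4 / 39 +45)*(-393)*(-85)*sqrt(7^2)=72305609645115 / 13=5561969972701.15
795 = 795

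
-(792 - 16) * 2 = -1552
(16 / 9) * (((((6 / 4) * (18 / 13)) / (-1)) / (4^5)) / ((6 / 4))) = -1 / 416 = -0.00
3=3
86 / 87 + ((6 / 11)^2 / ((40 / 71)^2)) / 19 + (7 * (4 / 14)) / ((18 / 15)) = 72124901 / 26668400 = 2.70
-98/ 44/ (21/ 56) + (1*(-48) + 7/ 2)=-3329/ 66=-50.44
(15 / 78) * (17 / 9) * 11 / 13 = 935 / 3042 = 0.31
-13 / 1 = -13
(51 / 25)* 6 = 12.24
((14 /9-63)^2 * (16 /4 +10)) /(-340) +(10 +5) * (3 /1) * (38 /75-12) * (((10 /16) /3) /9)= -4611041 /27540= -167.43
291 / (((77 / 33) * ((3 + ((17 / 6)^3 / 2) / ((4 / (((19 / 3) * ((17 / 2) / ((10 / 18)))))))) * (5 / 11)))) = 11062656 / 11229253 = 0.99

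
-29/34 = -0.85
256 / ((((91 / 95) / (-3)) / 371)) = -3866880 / 13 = -297452.31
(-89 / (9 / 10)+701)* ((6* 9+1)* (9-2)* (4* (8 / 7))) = 9537440 / 9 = 1059715.56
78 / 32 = 39 / 16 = 2.44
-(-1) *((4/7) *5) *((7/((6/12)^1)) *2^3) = 320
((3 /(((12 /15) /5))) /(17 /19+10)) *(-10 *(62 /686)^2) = -2282375 /16235562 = -0.14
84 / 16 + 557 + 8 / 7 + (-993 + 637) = 5807 / 28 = 207.39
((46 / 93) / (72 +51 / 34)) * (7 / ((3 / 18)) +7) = 0.33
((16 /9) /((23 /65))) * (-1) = -1040 /207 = -5.02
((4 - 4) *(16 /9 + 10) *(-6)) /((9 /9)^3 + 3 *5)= 0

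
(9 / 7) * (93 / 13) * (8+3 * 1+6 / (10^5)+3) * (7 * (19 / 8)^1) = 11132147709 / 5200000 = 2140.80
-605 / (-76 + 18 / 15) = 275 / 34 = 8.09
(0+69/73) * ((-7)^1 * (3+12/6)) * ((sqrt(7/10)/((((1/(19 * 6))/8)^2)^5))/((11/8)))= -769051644843274529813478682656768 * sqrt(70)/803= -8012886296147553084459144000000.00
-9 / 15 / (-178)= 3 / 890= 0.00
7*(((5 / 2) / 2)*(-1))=-35 / 4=-8.75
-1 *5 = -5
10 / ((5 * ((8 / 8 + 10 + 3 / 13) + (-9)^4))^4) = 57122 / 6660926469753480480125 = 0.00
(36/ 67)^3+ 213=64109175/ 300763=213.16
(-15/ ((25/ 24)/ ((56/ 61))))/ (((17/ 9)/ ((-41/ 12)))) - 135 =-575991/ 5185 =-111.09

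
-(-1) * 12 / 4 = 3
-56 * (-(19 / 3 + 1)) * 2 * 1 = 2464 / 3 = 821.33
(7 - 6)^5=1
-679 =-679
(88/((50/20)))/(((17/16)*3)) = 2816/255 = 11.04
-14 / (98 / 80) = -80 / 7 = -11.43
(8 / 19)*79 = 632 / 19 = 33.26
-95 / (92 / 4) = -95 / 23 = -4.13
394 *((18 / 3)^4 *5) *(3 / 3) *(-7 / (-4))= 4467960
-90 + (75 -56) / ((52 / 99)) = -2799 / 52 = -53.83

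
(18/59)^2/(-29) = -324/100949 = -0.00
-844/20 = -211/5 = -42.20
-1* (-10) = 10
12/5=2.40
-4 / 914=-2 / 457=-0.00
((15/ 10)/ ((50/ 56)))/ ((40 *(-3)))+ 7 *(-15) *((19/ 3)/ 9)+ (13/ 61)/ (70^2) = -497015111/ 6725250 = -73.90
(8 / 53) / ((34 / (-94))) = -376 / 901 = -0.42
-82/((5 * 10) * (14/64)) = -1312/175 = -7.50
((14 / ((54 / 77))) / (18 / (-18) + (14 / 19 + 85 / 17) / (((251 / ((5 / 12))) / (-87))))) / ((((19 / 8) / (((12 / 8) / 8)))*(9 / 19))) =-66766 / 36693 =-1.82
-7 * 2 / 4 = -7 / 2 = -3.50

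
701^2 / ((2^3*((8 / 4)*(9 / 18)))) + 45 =491761 / 8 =61470.12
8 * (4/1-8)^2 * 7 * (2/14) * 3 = 384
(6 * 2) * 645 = 7740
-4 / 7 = -0.57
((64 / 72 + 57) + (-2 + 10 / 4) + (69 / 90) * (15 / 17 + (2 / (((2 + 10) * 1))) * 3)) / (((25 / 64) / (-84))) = -81497024 / 6375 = -12783.85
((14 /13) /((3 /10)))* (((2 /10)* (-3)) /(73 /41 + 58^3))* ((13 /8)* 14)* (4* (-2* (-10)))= -0.02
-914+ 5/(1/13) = -849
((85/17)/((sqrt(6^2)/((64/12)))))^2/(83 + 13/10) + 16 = 1108528/68283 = 16.23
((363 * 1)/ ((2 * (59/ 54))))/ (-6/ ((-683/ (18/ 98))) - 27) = -4049507/ 658145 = -6.15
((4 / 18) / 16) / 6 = 1 / 432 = 0.00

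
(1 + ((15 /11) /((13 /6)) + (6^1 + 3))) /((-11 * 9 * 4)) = -380 /14157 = -0.03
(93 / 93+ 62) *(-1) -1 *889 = -952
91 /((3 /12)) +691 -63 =992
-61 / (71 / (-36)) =2196 / 71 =30.93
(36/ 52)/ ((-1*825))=-3/ 3575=-0.00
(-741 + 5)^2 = 541696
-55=-55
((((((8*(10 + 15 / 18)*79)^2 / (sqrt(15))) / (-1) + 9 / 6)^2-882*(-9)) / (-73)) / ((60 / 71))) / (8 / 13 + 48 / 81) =-131429678363097146929 / 66856320 + 973514867*sqrt(15) / 7738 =-1965852230376.75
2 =2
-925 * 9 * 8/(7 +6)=-66600/13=-5123.08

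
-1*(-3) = 3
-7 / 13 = -0.54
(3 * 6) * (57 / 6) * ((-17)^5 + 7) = -242794350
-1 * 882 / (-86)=441 / 43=10.26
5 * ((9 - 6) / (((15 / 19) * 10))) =19 / 10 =1.90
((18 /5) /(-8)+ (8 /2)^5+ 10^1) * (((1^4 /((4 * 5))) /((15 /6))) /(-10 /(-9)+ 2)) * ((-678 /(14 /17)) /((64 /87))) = -13325202837 /1792000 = -7435.94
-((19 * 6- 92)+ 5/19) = -423/19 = -22.26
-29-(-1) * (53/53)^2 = -28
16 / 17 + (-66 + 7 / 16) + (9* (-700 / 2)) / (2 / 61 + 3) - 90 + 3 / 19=-228142119 / 191216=-1193.11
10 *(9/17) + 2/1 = 7.29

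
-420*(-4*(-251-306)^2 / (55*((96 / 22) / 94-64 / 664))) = -25415908329 / 134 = -189670957.68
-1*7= -7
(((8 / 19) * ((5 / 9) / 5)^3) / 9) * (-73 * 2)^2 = 1.37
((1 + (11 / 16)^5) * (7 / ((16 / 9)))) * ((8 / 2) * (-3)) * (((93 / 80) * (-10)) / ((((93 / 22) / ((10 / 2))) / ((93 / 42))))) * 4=55685178945 / 8388608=6638.19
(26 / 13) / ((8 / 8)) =2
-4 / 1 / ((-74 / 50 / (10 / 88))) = 125 / 407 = 0.31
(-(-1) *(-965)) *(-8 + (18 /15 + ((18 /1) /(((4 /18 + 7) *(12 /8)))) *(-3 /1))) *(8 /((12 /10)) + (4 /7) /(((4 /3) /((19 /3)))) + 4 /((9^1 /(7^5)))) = 69659343706 /819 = 85054143.72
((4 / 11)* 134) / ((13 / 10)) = 5360 / 143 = 37.48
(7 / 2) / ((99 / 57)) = 133 / 66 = 2.02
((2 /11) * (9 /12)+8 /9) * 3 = 203 /66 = 3.08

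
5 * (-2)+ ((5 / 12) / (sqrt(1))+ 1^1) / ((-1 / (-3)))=-23 / 4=-5.75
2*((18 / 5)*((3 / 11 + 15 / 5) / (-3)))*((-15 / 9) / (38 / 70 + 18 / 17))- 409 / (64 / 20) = -20066855 / 167728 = -119.64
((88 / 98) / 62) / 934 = 11 / 709373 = 0.00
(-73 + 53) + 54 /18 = -17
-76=-76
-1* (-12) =12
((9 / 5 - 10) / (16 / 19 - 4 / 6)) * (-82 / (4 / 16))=383268 / 25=15330.72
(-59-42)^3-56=-1030357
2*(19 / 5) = 38 / 5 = 7.60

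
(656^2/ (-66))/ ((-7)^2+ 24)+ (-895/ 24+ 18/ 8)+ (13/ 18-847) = -56118397/ 57816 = -970.64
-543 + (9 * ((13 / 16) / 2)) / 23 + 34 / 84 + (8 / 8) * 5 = -537.44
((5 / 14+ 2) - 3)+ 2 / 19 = -143 / 266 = -0.54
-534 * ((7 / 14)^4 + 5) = -21627 / 8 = -2703.38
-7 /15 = -0.47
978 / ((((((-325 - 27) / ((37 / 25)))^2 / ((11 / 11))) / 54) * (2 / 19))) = 343423233 / 38720000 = 8.87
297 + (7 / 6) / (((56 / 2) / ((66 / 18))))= 21395 / 72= 297.15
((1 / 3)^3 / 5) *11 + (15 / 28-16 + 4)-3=-54367 / 3780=-14.38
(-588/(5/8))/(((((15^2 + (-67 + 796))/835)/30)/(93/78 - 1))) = -4750.65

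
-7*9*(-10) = 630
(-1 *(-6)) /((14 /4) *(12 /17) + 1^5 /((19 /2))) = 969 /416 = 2.33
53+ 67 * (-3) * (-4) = 857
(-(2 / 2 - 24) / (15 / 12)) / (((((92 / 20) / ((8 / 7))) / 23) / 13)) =9568 / 7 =1366.86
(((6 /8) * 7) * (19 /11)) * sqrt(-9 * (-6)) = 1197 * sqrt(6) /44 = 66.64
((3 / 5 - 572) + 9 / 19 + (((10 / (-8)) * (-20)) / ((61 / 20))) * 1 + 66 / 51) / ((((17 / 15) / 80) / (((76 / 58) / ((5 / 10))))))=-53097423360 / 511241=-103859.87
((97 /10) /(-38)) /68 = -0.00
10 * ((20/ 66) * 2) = 200/ 33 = 6.06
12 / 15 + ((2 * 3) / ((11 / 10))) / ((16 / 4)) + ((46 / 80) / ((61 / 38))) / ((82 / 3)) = 2395373 / 1100440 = 2.18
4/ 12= 1/ 3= 0.33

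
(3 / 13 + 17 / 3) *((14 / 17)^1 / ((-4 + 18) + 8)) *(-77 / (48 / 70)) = -197225 / 7956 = -24.79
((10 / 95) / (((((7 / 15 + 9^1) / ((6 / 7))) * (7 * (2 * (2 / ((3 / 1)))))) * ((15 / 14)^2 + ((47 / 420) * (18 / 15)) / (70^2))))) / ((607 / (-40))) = -0.00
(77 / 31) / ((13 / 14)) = 2.67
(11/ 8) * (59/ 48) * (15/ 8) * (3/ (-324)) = -0.03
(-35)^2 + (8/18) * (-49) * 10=9065/9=1007.22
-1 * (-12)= 12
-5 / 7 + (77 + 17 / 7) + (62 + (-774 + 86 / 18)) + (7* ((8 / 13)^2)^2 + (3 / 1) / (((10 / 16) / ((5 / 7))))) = -1122925844 / 1799343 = -624.08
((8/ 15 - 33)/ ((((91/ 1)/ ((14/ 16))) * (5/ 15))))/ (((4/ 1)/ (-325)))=2435/ 32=76.09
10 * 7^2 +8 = 498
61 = 61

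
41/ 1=41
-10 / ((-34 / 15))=75 / 17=4.41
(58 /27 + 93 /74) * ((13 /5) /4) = 88439 /39960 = 2.21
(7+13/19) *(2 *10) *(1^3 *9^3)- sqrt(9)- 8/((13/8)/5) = 27666019/247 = 112008.17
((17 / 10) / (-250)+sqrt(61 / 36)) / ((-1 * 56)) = 17 / 140000 - sqrt(61) / 336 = -0.02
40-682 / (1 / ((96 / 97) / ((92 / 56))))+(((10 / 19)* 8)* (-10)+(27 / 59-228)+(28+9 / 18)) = -3061155899 / 5001902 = -612.00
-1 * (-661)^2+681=-436240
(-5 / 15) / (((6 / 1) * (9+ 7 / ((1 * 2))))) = -1 / 225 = -0.00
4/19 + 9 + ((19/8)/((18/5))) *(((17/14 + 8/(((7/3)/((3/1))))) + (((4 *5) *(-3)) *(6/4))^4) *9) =236852147115/608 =389559452.49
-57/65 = -0.88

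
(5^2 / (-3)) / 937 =-25 / 2811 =-0.01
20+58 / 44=469 / 22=21.32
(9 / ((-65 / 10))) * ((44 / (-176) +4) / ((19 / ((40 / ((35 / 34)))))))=-18360 / 1729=-10.62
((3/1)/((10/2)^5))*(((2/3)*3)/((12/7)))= 7/6250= 0.00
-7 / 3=-2.33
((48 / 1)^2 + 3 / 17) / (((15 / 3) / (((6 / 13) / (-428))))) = -117513 / 236470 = -0.50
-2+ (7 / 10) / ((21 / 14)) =-23 / 15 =-1.53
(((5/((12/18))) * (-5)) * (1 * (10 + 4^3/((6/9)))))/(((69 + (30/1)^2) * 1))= -1325/323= -4.10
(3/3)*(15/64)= 15/64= 0.23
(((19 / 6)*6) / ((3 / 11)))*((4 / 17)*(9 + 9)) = 5016 / 17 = 295.06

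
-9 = -9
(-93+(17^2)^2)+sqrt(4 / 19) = 2 * sqrt(19) / 19+83428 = 83428.46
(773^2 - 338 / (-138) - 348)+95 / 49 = 2019083797 / 3381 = 597185.39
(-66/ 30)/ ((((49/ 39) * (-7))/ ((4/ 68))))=429/ 29155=0.01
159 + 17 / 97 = 15440 / 97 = 159.18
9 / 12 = 3 / 4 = 0.75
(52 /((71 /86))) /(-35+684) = 4472 /46079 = 0.10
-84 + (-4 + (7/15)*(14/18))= -11831/135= -87.64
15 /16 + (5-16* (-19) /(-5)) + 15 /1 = -3189 /80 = -39.86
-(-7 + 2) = 5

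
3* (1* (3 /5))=1.80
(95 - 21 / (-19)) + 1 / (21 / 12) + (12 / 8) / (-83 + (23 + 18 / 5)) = 96.65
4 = 4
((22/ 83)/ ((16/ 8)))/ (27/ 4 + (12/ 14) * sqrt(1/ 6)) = 19404/ 985625 - 1232 * sqrt(6)/ 2956875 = 0.02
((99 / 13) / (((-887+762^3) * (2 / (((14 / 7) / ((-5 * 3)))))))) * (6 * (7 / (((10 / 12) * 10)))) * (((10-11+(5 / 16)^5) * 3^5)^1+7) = 512898782319 / 376953106137088000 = 0.00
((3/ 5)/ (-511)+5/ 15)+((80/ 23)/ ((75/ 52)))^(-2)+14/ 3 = 9145193803/ 1768632320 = 5.17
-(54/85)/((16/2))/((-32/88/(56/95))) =2079/16150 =0.13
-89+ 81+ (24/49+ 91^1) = 4091/49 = 83.49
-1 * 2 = -2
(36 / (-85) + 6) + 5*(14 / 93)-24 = -139688 / 7905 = -17.67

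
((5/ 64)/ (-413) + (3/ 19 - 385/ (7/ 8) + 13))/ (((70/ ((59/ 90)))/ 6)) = -42872723/ 1787520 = -23.98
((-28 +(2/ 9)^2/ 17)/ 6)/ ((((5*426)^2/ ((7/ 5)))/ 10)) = -67466/ 4685483475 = -0.00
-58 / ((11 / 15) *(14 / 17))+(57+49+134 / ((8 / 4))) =5926 / 77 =76.96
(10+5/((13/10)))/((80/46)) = 207/26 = 7.96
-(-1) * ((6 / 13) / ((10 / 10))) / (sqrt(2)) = 3 * sqrt(2) / 13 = 0.33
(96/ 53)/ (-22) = -48/ 583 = -0.08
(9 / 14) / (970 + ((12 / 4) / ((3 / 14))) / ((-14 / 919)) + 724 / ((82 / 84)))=41 / 50554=0.00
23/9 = 2.56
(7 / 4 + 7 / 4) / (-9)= -7 / 18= -0.39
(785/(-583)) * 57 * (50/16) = -1118625/4664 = -239.84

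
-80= -80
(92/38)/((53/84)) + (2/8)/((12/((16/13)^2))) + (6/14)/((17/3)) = 239638981/60755331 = 3.94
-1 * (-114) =114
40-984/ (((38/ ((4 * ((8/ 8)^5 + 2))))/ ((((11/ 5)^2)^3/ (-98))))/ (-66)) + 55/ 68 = -23430292969011/ 989187500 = -23686.40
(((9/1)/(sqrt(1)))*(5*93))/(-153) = -465/17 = -27.35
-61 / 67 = -0.91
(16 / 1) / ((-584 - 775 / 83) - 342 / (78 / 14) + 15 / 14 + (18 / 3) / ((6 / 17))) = -241696 / 9617243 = -0.03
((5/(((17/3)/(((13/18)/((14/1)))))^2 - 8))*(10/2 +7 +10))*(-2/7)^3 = -18590/87372047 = -0.00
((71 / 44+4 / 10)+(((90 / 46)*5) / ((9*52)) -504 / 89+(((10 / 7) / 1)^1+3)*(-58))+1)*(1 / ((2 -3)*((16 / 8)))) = 129.74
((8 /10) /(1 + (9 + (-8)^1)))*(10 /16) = 1 /4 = 0.25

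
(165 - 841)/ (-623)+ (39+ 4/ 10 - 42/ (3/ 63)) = -2621319/ 3115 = -841.51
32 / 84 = 8 / 21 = 0.38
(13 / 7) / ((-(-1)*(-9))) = -13 / 63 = -0.21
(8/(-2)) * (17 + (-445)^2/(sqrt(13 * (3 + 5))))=-198025 * sqrt(26)/13 -68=-77739.80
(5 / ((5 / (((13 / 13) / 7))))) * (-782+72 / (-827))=-92398 / 827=-111.73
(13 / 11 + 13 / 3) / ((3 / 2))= 364 / 99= 3.68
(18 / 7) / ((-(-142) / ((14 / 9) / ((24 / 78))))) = 13 / 142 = 0.09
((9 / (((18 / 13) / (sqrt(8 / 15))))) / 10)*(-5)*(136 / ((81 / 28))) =-24752*sqrt(30) / 1215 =-111.58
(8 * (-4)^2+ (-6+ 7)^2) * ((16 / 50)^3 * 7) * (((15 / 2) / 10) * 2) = 693504 / 15625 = 44.38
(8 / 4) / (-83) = -2 / 83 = -0.02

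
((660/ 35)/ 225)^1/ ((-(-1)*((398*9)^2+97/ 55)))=484/ 74097441285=0.00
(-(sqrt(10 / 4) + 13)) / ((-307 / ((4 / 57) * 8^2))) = 128 * sqrt(10) / 17499 + 3328 / 17499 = 0.21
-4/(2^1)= -2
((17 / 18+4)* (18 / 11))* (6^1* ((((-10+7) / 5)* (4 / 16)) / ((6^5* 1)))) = -89 / 95040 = -0.00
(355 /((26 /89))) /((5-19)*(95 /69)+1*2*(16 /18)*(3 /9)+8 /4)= -3924099 /53872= -72.84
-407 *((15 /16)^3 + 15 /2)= -13876665 /4096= -3387.86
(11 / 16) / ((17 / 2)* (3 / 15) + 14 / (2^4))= 55 / 206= 0.27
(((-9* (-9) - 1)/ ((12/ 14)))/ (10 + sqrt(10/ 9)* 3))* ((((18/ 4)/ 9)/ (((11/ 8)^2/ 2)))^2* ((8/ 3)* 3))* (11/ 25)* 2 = 3670016/ 179685 - 1835008* sqrt(10)/ 898425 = 13.97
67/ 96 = 0.70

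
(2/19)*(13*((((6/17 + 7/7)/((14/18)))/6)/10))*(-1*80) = -7176/2261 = -3.17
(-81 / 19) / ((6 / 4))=-2.84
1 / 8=0.12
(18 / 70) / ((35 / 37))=333 / 1225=0.27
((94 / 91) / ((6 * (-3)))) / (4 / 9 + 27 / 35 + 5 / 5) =-235 / 9074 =-0.03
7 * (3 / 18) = 1.17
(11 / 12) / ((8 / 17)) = 187 / 96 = 1.95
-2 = -2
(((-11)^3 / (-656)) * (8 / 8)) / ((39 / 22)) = 14641 / 12792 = 1.14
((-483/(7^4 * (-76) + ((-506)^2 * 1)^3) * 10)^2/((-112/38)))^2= 4950107449/6270574893054581501225426670896659554441255863905524434617344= 0.00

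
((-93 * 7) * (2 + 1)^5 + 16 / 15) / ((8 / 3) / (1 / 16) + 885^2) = -2372879 / 11749015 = -0.20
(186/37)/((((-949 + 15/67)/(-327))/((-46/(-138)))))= 679179/1176008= 0.58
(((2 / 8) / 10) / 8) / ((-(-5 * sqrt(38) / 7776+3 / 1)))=-1417176 / 1360486585 - 243 * sqrt(38) / 1088389268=-0.00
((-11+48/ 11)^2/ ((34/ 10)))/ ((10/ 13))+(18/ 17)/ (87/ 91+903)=79154478/ 4700245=16.84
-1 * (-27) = 27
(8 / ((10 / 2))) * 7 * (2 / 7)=16 / 5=3.20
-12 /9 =-4 /3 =-1.33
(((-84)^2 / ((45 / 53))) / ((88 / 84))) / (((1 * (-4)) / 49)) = -5344626 / 55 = -97175.02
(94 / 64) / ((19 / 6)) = 0.46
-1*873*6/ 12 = -873/ 2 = -436.50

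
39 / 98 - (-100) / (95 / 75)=147741 / 1862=79.35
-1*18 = -18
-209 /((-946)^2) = -19 /81356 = -0.00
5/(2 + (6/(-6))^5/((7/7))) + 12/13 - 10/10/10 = 5.82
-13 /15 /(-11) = 13 /165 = 0.08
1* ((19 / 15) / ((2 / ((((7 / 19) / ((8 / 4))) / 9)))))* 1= 7 / 540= 0.01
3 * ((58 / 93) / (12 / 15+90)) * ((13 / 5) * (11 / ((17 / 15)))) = 62205 / 119629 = 0.52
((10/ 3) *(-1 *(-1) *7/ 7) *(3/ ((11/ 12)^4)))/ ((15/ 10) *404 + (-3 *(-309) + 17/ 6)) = 248832/ 26983363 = 0.01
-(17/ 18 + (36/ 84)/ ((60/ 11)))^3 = -2141700569/ 2000376000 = -1.07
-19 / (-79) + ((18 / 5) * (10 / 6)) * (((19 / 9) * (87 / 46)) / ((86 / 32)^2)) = 3.56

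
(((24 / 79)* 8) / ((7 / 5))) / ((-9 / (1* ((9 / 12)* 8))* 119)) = -640 / 65807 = -0.01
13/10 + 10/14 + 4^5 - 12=70981/70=1014.01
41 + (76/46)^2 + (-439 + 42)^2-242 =83270276/529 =157410.73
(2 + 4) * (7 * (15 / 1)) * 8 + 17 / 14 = 70577 / 14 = 5041.21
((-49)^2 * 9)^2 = 466948881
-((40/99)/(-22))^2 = -400/1185921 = -0.00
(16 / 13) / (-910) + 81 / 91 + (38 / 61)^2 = 1.28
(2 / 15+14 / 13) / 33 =236 / 6435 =0.04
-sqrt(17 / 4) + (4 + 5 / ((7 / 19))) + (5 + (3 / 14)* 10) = 173 / 7 - sqrt(17) / 2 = 22.65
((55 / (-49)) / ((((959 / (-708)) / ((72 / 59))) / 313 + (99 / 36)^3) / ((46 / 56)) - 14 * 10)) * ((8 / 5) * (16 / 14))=2189417472 / 122338145797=0.02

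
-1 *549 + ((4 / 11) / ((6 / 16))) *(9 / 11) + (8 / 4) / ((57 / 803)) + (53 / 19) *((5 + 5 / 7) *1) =-24337025 / 48279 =-504.09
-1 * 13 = -13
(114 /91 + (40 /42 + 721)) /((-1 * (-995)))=5641 /7761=0.73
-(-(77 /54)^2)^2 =-35153041 /8503056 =-4.13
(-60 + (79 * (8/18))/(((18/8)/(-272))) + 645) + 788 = -232595/81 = -2871.54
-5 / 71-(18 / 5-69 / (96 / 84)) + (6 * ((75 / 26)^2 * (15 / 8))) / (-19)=944345927 / 18238480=51.78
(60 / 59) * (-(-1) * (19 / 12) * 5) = 8.05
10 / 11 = 0.91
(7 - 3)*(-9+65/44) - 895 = -10176/11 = -925.09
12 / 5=2.40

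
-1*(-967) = 967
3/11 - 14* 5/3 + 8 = -497/33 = -15.06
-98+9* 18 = 64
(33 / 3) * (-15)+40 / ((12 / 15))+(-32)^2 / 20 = -63.80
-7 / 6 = -1.17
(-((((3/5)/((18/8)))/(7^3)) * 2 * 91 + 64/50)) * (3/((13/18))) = -94032/15925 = -5.90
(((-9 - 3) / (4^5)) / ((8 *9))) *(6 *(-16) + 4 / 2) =47 / 3072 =0.02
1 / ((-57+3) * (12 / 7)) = -7 / 648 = -0.01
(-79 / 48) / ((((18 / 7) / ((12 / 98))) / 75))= -1975 / 336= -5.88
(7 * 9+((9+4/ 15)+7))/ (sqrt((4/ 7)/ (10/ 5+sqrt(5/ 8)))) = 1189 * sqrt(7 * sqrt(10)+56)/ 60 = 175.17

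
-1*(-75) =75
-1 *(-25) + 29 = 54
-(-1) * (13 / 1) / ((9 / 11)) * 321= 15301 / 3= 5100.33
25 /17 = 1.47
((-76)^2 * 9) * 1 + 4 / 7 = 363892 / 7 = 51984.57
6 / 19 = 0.32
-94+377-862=-579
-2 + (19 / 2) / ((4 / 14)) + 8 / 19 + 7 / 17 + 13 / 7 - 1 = 297909 / 9044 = 32.94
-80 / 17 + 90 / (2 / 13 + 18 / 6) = 16610 / 697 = 23.83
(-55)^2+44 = 3069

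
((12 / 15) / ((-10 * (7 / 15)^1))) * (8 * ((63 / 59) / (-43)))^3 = 109734912 / 81645340765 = 0.00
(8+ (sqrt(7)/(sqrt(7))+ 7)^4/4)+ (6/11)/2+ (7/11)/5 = 5162/5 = 1032.40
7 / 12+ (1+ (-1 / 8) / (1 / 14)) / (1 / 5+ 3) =67 / 192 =0.35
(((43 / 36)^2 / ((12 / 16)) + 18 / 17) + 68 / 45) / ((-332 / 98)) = -18105157 / 13714920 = -1.32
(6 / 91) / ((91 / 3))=0.00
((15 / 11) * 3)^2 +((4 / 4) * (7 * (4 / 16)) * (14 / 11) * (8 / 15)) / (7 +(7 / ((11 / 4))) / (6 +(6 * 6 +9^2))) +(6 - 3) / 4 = 57977087 / 3283940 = 17.65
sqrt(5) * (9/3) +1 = 1 +3 * sqrt(5) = 7.71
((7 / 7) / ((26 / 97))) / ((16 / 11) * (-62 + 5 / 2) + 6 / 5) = -5335 / 122044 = -0.04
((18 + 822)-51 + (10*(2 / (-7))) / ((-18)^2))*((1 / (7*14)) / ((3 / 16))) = 3578864 / 83349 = 42.94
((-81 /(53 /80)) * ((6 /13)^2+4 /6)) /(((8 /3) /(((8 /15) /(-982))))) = 96336 /4397887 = 0.02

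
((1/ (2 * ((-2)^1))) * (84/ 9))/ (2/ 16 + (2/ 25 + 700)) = -1400/ 420123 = -0.00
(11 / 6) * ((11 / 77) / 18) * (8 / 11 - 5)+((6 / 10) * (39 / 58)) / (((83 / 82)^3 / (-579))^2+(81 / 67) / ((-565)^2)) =19280537157255644830449696983 / 334292345589800703261996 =57675.68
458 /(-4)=-114.50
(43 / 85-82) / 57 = -2309 / 1615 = -1.43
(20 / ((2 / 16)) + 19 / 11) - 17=1592 / 11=144.73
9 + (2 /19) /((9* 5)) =7697 /855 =9.00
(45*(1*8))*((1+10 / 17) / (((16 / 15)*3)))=178.68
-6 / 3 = -2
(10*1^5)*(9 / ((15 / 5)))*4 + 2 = 122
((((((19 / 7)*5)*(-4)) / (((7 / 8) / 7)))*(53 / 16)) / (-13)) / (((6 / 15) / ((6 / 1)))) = 151050 / 91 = 1659.89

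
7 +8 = 15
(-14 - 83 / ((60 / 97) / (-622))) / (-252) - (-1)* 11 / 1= -2420281 / 7560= -320.14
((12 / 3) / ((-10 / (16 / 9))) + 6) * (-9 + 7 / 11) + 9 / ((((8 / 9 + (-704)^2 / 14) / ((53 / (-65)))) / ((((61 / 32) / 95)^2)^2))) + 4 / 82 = -2220628306703380671120909569 / 50256874839152708812800000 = -44.19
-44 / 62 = -0.71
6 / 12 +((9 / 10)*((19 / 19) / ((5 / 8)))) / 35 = 947 / 1750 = 0.54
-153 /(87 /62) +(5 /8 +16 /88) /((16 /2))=-2223989 /20416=-108.93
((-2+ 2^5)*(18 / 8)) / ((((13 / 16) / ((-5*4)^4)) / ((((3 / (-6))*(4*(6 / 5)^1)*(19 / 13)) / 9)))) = -5180591.72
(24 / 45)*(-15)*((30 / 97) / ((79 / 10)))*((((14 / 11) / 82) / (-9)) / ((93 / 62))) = 11200 / 31104117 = 0.00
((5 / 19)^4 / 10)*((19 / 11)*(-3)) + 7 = 1055911 / 150898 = 7.00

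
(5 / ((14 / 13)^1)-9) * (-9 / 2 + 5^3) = -14701 / 28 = -525.04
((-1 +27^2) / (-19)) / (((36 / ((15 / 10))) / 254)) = -23114 / 57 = -405.51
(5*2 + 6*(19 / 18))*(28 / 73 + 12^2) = 516460 / 219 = 2358.26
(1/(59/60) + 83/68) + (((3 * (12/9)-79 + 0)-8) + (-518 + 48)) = -2209659/4012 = -550.76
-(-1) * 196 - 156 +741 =781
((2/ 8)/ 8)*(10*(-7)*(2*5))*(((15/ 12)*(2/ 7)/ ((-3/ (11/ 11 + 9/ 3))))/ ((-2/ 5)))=-625/ 24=-26.04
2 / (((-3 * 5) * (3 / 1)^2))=-2 / 135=-0.01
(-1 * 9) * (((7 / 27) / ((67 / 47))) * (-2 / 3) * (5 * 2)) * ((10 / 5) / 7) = 1880 / 603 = 3.12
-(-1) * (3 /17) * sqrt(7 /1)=3 * sqrt(7) /17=0.47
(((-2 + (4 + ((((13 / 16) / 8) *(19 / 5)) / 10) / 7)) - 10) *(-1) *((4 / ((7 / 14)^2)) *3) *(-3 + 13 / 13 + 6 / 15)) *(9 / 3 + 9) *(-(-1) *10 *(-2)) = 25787016 / 175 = 147354.38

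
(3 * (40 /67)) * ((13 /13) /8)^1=15 /67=0.22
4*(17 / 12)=17 / 3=5.67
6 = 6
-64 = -64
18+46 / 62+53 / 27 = 17330 / 837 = 20.70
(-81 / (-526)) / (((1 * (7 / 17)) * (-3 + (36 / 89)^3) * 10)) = -323580771 / 25384333940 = -0.01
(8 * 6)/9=16/3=5.33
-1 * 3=-3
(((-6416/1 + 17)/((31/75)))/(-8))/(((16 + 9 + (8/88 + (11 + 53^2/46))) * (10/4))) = 8094735/1015994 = 7.97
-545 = -545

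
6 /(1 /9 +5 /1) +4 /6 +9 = 748 /69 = 10.84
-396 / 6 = -66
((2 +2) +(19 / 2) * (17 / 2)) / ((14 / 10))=1695 / 28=60.54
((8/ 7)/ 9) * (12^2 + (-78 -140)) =-592/ 63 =-9.40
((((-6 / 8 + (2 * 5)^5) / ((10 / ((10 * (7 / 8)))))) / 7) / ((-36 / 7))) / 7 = -399997 / 1152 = -347.22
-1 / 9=-0.11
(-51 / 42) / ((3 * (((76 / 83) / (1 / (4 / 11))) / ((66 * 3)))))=-512193 / 2128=-240.69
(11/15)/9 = 0.08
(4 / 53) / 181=4 / 9593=0.00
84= 84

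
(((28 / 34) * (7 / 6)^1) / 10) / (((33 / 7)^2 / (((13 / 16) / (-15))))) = -31213 / 133293600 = -0.00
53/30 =1.77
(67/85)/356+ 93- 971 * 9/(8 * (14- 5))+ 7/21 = -5090843/181560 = -28.04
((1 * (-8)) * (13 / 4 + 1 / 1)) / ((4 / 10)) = -85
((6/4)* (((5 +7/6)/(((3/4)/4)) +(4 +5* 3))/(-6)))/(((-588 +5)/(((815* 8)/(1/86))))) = 12476.47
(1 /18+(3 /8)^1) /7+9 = 4567 /504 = 9.06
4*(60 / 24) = 10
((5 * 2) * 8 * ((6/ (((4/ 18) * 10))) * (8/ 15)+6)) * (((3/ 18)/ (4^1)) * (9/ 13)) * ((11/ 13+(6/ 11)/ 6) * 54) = 8075376/ 9295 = 868.79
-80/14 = -40/7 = -5.71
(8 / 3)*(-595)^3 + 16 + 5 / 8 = -13481271601 / 24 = -561719650.04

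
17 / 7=2.43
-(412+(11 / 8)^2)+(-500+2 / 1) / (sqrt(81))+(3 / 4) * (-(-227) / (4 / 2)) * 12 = 106037 / 192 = 552.28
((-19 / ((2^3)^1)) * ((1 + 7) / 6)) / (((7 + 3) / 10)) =-19 / 6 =-3.17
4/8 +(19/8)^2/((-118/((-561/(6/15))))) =1020157/15104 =67.54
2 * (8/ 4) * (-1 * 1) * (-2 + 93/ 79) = 260/ 79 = 3.29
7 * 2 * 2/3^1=9.33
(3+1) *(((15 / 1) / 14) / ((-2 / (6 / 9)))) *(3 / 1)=-30 / 7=-4.29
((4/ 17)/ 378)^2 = 4/ 10323369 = 0.00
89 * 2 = 178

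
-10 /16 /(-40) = 1 /64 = 0.02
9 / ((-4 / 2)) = -9 / 2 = -4.50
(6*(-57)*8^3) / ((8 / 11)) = -240768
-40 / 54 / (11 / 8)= -160 / 297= -0.54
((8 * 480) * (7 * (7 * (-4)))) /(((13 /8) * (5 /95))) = -114401280 /13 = -8800098.46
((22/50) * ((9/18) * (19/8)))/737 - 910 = -24387981/26800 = -910.00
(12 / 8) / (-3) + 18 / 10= 1.30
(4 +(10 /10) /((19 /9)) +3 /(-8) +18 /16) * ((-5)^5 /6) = -1240625 /456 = -2720.67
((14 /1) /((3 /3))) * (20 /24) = 35 /3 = 11.67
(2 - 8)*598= -3588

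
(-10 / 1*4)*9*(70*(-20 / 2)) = 252000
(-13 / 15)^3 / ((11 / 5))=-2197 / 7425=-0.30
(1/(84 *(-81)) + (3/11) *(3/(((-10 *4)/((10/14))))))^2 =4879681/22406497344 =0.00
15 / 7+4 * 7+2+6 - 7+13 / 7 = 33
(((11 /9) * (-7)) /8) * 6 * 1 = -6.42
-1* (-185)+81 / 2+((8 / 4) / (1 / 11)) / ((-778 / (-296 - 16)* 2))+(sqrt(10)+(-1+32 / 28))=sqrt(10)+1252875 / 5446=233.22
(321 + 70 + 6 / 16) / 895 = 0.44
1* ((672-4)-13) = 655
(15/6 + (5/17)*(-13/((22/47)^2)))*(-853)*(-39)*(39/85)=-228203.92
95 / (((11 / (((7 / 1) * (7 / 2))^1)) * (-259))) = -665 / 814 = -0.82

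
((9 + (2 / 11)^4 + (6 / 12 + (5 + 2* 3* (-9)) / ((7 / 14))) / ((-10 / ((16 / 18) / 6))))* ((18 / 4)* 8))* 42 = 231234864 / 14641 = 15793.65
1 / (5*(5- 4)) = 1 / 5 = 0.20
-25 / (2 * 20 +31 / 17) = -0.60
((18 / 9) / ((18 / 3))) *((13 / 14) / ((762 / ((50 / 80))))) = 65 / 256032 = 0.00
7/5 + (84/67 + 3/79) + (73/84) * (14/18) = 9625433/2858220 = 3.37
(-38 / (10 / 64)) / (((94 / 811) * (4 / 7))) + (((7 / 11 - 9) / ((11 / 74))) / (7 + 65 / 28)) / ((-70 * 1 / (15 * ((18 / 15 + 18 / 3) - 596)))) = -10967809096 / 2473845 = -4433.51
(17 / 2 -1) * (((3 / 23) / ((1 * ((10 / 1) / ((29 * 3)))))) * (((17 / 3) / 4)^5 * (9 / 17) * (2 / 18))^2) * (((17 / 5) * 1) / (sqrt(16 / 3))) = 3439048418413 * sqrt(3) / 4219553710080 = 1.41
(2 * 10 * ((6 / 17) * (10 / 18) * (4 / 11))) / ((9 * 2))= 400 / 5049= 0.08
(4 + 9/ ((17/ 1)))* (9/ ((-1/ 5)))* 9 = -31185/ 17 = -1834.41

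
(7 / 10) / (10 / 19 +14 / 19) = 133 / 240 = 0.55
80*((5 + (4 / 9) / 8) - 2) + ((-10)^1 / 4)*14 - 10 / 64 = 60275 / 288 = 209.29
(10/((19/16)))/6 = 80/57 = 1.40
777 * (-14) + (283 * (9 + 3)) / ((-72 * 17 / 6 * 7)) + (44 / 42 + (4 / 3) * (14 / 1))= -1292419 / 119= -10860.66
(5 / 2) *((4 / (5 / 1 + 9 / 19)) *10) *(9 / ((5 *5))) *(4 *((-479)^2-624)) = 78255414 / 13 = 6019647.23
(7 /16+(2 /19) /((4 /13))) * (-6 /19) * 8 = -711 /361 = -1.97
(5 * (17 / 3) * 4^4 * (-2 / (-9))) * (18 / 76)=381.75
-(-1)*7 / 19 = 7 / 19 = 0.37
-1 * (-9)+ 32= 41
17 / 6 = 2.83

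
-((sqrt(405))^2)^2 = -164025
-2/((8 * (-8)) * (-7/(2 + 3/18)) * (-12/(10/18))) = 65/145152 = 0.00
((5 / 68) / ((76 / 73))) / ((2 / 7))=2555 / 10336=0.25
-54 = -54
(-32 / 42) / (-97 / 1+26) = 16 / 1491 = 0.01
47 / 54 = 0.87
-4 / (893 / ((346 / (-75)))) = 1384 / 66975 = 0.02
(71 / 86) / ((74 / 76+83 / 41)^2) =86171422 / 938184363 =0.09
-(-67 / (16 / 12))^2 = -40401 / 16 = -2525.06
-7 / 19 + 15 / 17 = 166 / 323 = 0.51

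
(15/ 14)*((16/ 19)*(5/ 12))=50/ 133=0.38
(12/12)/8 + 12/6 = 17/8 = 2.12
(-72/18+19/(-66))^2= 80089/4356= 18.39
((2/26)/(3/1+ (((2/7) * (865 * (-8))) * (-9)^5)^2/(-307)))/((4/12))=-15043/2894138910693942041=-0.00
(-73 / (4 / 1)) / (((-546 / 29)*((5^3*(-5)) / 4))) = -2117 / 341250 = -0.01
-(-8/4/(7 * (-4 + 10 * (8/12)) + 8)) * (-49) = -147/40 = -3.68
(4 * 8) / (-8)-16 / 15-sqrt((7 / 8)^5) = -76 / 15-49 * sqrt(14) / 256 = -5.78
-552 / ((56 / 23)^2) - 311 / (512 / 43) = -2991341 / 25088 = -119.23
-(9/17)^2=-81/289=-0.28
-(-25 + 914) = -889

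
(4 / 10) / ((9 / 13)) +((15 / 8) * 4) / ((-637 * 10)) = 66113 / 114660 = 0.58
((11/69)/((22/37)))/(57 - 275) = -37/30084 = -0.00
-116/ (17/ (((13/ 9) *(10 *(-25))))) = 377000/ 153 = 2464.05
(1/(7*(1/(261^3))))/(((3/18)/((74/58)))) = 136105758/7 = 19443679.71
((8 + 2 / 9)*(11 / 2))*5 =2035 / 9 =226.11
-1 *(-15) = 15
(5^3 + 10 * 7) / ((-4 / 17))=-3315 / 4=-828.75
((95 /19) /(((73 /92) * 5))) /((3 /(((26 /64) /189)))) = 299 /331128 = 0.00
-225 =-225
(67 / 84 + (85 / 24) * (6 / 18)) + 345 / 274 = 223529 / 69048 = 3.24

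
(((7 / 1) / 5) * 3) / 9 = 7 / 15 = 0.47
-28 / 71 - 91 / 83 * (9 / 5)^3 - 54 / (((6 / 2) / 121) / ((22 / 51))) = -11850384173 / 12522625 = -946.32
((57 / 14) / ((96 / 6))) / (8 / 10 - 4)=-285 / 3584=-0.08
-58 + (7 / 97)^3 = -52934691 / 912673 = -58.00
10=10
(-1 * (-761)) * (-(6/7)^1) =-4566/7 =-652.29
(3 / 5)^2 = 9 / 25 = 0.36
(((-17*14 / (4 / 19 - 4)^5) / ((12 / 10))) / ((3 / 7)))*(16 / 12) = 10312952335 / 13060694016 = 0.79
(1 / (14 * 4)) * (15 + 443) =8.18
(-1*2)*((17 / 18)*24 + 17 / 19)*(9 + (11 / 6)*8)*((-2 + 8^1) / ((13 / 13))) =-381412 / 57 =-6691.44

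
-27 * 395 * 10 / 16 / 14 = -53325 / 112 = -476.12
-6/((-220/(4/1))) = 6/55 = 0.11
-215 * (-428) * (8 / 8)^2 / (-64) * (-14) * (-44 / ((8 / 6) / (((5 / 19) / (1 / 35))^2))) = -162745996875 / 2888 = -56352491.99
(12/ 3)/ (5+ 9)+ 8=8.29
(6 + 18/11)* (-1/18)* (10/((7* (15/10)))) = -40/99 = -0.40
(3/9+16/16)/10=2/15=0.13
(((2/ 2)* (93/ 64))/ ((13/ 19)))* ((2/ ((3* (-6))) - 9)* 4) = -77.40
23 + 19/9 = 226/9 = 25.11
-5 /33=-0.15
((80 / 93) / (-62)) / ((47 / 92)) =-3680 / 135501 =-0.03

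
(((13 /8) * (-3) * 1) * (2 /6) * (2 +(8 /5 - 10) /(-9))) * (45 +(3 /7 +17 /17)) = -9295 /42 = -221.31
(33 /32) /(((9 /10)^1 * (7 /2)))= 0.33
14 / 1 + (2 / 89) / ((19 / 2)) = 23678 / 1691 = 14.00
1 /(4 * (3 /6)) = 1 /2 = 0.50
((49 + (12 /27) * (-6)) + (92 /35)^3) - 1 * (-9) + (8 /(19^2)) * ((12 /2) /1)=3418820354 /46433625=73.63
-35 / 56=-5 / 8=-0.62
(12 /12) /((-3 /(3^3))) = -9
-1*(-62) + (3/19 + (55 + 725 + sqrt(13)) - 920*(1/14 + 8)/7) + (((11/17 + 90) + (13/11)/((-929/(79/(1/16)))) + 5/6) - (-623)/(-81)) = -3575878067519/26201250306 + sqrt(13) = -132.87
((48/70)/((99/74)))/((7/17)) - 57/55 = 337/1617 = 0.21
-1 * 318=-318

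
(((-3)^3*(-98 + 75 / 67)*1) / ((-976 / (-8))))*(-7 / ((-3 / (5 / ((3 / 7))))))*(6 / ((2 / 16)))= 114501240 / 4087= 28015.96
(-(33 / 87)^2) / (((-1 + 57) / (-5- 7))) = 363 / 11774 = 0.03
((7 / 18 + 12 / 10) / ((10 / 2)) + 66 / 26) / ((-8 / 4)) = -16709 / 11700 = -1.43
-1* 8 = -8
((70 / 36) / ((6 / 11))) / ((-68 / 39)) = -5005 / 2448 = -2.04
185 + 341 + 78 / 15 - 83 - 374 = 371 / 5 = 74.20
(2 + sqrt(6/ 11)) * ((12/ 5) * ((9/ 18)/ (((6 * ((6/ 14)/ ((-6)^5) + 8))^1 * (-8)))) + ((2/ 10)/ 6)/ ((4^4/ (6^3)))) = 1161207 * sqrt(66)/ 510931520 + 1161207/ 23224160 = 0.07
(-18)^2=324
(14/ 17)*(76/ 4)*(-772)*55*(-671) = 7578515560/ 17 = 445795032.94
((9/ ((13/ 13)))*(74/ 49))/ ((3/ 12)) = 2664/ 49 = 54.37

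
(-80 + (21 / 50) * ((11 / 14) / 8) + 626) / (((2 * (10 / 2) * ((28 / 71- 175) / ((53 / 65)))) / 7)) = -1643802579 / 920920000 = -1.78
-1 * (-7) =7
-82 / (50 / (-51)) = 2091 / 25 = 83.64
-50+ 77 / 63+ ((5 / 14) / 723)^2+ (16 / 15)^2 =-122023766219 / 2561372100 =-47.64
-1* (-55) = 55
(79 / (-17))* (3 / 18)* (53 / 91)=-4187 / 9282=-0.45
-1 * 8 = -8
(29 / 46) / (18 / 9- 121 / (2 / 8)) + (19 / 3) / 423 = 384467 / 28136268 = 0.01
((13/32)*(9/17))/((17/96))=351/289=1.21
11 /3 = 3.67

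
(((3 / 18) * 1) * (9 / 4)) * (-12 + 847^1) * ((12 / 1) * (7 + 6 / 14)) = 195390 / 7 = 27912.86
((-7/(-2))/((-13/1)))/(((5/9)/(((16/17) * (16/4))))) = -2016/1105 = -1.82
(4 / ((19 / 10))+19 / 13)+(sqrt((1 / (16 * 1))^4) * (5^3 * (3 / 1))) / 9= 707483 / 189696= 3.73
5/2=2.50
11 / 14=0.79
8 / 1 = 8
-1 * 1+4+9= 12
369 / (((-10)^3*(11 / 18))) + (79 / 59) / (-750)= -117911 / 194700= -0.61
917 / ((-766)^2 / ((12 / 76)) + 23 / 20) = 55020 / 222967349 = 0.00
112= 112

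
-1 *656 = -656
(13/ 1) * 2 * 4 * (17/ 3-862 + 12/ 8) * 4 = -1066832/ 3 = -355610.67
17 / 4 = 4.25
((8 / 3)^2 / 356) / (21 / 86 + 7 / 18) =0.03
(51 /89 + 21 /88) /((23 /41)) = 260637 /180136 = 1.45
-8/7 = -1.14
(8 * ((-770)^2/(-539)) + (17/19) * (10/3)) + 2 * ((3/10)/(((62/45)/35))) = -31034795/3534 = -8781.78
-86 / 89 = -0.97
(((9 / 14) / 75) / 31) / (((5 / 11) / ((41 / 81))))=451 / 1464750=0.00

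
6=6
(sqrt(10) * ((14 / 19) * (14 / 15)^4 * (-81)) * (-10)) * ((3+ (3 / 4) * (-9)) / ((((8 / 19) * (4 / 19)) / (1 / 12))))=-319333 * sqrt(10) / 200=-5049.10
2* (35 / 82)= 35 / 41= 0.85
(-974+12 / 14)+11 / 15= -102103 / 105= -972.41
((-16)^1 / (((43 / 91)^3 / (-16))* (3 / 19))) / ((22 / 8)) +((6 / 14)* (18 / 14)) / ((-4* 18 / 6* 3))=2873641694503 / 514251276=5588.01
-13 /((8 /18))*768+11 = -22453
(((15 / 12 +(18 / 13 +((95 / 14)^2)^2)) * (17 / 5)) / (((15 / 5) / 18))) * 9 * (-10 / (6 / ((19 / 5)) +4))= -9245776346433 / 13234312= -698621.61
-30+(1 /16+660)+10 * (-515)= -72319 /16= -4519.94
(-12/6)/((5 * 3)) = -2/15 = -0.13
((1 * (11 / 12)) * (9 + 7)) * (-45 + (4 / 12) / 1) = -5896 / 9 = -655.11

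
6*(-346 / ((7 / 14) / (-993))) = 4122936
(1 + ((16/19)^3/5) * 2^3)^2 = 4497445969/1176147025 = 3.82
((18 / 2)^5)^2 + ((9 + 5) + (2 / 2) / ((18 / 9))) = 6973568831 / 2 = 3486784415.50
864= 864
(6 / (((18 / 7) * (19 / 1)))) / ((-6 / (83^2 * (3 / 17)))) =-48223 / 1938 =-24.88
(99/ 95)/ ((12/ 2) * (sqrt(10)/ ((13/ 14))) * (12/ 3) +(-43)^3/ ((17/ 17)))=-1330231617/ 101489376500495 -432432 * sqrt(10)/ 101489376500495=-0.00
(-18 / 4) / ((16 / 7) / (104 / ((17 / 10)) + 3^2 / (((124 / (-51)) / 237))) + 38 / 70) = -180636855 / 21678686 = -8.33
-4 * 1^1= -4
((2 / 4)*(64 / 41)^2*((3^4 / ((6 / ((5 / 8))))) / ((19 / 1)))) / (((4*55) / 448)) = 387072 / 351329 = 1.10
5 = 5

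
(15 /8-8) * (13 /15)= -637 /120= -5.31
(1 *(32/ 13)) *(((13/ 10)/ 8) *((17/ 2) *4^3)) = 1088/ 5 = 217.60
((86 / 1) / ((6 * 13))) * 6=86 / 13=6.62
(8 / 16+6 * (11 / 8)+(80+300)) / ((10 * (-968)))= -311 / 7744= -0.04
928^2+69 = 861253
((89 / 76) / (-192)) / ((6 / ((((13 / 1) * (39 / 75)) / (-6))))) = 0.00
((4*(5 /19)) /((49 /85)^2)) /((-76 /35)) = -180625 /123823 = -1.46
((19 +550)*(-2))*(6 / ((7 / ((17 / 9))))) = -38692 / 21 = -1842.48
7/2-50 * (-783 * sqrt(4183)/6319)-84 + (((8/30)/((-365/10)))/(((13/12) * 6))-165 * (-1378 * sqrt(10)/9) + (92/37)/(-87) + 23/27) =-21906213629/274934790 + 39150 * sqrt(4183)/6319 + 75790 * sqrt(10)/3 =80210.70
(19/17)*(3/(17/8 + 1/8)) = 76/51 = 1.49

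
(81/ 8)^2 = 6561/ 64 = 102.52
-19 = -19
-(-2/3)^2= -0.44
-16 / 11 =-1.45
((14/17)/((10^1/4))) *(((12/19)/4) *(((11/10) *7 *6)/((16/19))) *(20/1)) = 4851/85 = 57.07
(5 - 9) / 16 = -1 / 4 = -0.25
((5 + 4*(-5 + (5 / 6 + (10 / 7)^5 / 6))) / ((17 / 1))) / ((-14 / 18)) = 1164735 / 2000033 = 0.58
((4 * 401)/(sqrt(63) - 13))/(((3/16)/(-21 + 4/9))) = 2373920 * sqrt(7)/477 + 30860960/1431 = 34733.31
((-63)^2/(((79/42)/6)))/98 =10206/79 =129.19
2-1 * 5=-3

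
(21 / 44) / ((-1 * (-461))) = 21 / 20284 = 0.00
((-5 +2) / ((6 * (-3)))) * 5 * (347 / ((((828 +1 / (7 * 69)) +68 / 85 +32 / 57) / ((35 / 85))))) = 185757775 / 1293881662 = 0.14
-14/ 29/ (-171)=14/ 4959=0.00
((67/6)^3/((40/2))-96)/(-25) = 113957/108000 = 1.06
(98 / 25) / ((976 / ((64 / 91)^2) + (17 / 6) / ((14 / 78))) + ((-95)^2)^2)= 175616 / 3649077106875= 0.00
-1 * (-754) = 754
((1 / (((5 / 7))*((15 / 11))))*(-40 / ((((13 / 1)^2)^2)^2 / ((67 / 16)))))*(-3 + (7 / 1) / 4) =5159 / 19577537304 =0.00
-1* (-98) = 98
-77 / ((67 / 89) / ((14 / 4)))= -357.99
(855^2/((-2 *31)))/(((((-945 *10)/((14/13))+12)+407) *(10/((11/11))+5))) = 48735/518072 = 0.09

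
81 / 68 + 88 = 6065 / 68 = 89.19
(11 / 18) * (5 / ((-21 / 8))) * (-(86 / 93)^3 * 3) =139932320 / 50674491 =2.76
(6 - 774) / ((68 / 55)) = -10560 / 17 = -621.18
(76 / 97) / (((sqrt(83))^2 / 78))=5928 / 8051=0.74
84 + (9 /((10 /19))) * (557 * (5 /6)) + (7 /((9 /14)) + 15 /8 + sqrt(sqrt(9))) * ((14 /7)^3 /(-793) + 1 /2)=777 * sqrt(3) /1586 + 305558881 /38064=8028.35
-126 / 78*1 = -21 / 13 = -1.62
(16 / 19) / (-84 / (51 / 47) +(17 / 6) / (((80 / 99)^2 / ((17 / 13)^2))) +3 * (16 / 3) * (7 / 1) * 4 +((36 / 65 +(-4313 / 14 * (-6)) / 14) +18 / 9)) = 28831129600 / 17549616092777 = 0.00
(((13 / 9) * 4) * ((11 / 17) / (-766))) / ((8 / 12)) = -143 / 19533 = -0.01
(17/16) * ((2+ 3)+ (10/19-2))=1139/304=3.75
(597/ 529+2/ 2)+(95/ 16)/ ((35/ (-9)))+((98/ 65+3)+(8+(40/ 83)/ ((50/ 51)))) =4347469423/ 319642960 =13.60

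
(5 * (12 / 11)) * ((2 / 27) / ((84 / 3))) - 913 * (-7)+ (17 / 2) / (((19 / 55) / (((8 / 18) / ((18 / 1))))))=757426378 / 118503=6391.62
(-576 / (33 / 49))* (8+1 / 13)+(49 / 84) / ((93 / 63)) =-122485153 / 17732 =-6907.58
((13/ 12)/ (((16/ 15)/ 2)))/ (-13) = -5/ 32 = -0.16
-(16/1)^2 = -256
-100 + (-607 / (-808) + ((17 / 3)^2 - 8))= -546401 / 7272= -75.14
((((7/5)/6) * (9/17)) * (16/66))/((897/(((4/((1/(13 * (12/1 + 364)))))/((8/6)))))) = 0.49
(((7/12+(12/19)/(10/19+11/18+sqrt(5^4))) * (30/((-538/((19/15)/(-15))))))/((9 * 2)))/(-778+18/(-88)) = -2723897/13338367269822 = -0.00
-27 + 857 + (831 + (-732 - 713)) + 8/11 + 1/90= 214571/990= 216.74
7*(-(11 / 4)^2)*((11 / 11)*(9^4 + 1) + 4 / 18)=-12505955 / 36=-347387.64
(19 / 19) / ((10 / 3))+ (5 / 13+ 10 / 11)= 2279 / 1430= 1.59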